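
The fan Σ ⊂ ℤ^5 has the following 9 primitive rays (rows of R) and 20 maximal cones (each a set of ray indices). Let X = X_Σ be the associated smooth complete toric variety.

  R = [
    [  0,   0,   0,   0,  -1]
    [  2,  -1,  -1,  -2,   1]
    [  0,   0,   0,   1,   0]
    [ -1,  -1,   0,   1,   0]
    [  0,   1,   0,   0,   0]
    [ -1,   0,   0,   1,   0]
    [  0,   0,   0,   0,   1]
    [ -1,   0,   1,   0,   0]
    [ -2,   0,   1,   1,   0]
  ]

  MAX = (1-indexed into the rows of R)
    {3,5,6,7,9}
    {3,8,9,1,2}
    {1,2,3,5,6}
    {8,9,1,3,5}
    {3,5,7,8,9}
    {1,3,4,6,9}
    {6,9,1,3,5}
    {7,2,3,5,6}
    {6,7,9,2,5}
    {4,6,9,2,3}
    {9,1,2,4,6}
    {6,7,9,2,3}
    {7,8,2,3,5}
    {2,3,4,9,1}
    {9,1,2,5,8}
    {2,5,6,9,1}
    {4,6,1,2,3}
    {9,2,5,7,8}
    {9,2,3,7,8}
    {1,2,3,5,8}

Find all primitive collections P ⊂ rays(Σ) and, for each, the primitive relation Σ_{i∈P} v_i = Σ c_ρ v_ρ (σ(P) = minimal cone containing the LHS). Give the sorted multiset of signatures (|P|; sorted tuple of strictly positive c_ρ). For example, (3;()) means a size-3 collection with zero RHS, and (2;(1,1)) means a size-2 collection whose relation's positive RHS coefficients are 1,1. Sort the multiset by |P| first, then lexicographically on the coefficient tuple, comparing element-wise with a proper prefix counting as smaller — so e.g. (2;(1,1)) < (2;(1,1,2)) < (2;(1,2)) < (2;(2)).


7 collections generate NE(X_Σ); each relation:

  {1,7}:  v_{1} + v_{7} = 0 ; sig = (2;())
  {4,5}:  v_{4} + v_{5} = v_{6} ; sig = (2;(1))
  {6,8}:  v_{6} + v_{8} = v_{9} ; sig = (2;(1))
  {4,7}:  v_{4} + v_{7} = v_{2} + v_{3} + v_{6} + v_{9} ; sig = (2;(1,1,1,1))
  {4,8}:  v_{4} + v_{8} = v_{1} + v_{2} + v_{3} + 2·v_{9} ; sig = (2;(1,1,1,2))
  {2,3,5,9}:  v_{2} + v_{3} + v_{5} + v_{9} = v_{7} ; sig = (4;(1))
  {1,2,3,6,9}:  v_{1} + v_{2} + v_{3} + v_{6} + v_{9} = v_{4} ; sig = (5;(1))

Sorted signature multiset PRS(X):
    |P|=2: 5 collections, coeffs (), (1), (1), (1,1,1,1), (1,1,1,2)
    |P|=4: 1 collection, coeffs (1)
    |P|=5: 1 collection, coeffs (1)


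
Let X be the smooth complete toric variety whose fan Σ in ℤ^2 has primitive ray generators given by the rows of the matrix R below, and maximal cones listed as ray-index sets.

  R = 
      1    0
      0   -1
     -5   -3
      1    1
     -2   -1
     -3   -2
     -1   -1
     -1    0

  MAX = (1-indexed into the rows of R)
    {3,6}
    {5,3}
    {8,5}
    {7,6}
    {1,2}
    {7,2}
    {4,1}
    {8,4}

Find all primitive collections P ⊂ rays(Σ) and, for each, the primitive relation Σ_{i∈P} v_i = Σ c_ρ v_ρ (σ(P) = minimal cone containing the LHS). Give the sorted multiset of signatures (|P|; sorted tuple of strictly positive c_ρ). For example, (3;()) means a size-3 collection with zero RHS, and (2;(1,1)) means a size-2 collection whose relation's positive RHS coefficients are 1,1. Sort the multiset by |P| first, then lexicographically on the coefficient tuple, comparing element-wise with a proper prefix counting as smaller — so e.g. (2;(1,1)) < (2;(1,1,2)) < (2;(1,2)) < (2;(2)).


Minimal non-faces — 20 found among 8 rays, 8 max cones:

  P={1,8}:  v_{1} + v_{8} = 0 ; sig = (2;())
  P={4,7}:  v_{4} + v_{7} = 0 ; sig = (2;())
  P={1,5}:  v_{1} + v_{5} = v_{7} ; sig = (2;(1))
  P={1,7}:  v_{1} + v_{7} = v_{2} ; sig = (2;(1))
  P={2,4}:  v_{2} + v_{4} = v_{1} ; sig = (2;(1))
  P={2,8}:  v_{2} + v_{8} = v_{7} ; sig = (2;(1))
  P={4,5}:  v_{4} + v_{5} = v_{8} ; sig = (2;(1))
  P={4,6}:  v_{4} + v_{6} = v_{5} ; sig = (2;(1))
  P={5,6}:  v_{5} + v_{6} = v_{3} ; sig = (2;(1))
  P={5,7}:  v_{5} + v_{7} = v_{6} ; sig = (2;(1))
  P={7,8}:  v_{7} + v_{8} = v_{5} ; sig = (2;(1))
  P={1,3}:  v_{1} + v_{3} = v_{6} + v_{7} ; sig = (2;(1,1))
  P={2,3}:  v_{2} + v_{3} = v_{6} + 2·v_{7} ; sig = (2;(1,2))
  P={1,6}:  v_{1} + v_{6} = 2·v_{7} ; sig = (2;(2))
  P={2,5}:  v_{2} + v_{5} = 2·v_{7} ; sig = (2;(2))
  P={3,4}:  v_{3} + v_{4} = 2·v_{5} ; sig = (2;(2))
  P={3,7}:  v_{3} + v_{7} = 2·v_{6} ; sig = (2;(2))
  P={6,8}:  v_{6} + v_{8} = 2·v_{5} ; sig = (2;(2))
  P={2,6}:  v_{2} + v_{6} = 3·v_{7} ; sig = (2;(3))
  P={3,8}:  v_{3} + v_{8} = 3·v_{5} ; sig = (2;(3))

Sorted signature multiset PRS(X):
{ (2;()) ×2,  (2;(1)) ×9,  (2;(1,1)),  (2;(1,2)),  (2;(2)) ×5,  (2;(3)) ×2 }


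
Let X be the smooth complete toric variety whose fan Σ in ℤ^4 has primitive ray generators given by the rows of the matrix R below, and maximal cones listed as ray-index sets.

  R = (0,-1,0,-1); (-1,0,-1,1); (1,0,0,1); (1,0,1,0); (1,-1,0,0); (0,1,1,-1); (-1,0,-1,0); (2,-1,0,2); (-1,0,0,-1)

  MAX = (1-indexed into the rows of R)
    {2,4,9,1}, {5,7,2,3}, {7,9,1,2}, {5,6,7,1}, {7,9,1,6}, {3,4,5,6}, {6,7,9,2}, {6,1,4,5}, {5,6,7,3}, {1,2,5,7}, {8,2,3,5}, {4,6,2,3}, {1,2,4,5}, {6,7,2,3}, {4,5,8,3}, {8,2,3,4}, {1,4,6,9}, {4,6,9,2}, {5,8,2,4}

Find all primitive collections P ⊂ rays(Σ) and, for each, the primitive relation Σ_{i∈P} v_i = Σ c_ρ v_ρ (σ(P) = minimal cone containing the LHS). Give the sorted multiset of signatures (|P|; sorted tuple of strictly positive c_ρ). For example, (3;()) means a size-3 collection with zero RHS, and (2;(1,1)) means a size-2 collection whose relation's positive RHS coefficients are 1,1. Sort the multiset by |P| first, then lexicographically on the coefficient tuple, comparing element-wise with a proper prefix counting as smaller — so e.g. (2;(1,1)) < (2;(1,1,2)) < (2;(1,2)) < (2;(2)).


Minimal non-faces — 11 found among 9 rays, 19 max cones:

  • {3,9}:  v_{3} + v_{9} = 0 — sig = (2;())
  • {4,7}:  v_{4} + v_{7} = 0 — sig = (2;())
  • {1,3}:  v_{1} + v_{3} = v_{5} — sig = (2;(1))
  • {5,9}:  v_{5} + v_{9} = v_{1} — sig = (2;(1))
  • {6,8}:  v_{6} + v_{8} = v_{3} + v_{4} — sig = (2;(1,1))
  • {7,8}:  v_{7} + v_{8} = v_{2} + v_{3} + v_{5} — sig = (2;(1,1,1))
  • {8,9}:  v_{8} + v_{9} = v_{2} + v_{4} + v_{5} — sig = (2;(1,1,1))
  • {1,8}:  v_{1} + v_{8} = v_{2} + v_{4} + 2·v_{5} — sig = (2;(1,1,2))
  • {2,5,6}:  v_{2} + v_{5} + v_{6} = 0 — sig = (3;())
  • {1,2,6}:  v_{1} + v_{2} + v_{6} = v_{9} — sig = (3;(1))
  • {2,3,4,5}:  v_{2} + v_{3} + v_{4} + v_{5} = v_{8} — sig = (4;(1))

so the primitive-relation signature multiset is
{ (2;()) ×2,  (2;(1)) ×2,  (2;(1,1)),  (2;(1,1,1)) ×2,  (2;(1,1,2)),  (3;()),  (3;(1)),  (4;(1)) }


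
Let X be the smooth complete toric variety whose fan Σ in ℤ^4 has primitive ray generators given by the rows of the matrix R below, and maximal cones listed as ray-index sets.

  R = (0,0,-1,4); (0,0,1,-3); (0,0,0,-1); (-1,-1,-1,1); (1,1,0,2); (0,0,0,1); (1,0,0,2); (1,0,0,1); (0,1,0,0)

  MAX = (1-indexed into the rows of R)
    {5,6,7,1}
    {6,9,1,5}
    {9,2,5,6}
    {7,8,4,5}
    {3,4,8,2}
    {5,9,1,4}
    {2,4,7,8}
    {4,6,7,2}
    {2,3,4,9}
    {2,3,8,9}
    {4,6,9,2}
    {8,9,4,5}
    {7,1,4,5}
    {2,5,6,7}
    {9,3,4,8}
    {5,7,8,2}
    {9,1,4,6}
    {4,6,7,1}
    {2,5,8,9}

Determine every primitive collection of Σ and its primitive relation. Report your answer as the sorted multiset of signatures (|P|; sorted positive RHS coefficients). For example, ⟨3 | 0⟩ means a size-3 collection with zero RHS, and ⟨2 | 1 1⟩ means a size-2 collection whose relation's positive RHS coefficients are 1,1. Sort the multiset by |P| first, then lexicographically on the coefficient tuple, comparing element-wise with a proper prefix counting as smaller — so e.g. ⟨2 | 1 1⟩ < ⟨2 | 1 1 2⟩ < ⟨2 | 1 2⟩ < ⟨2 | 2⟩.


Minimal non-faces — 11 found among 9 rays, 19 max cones:

  • {3,6}:  v_{3} + v_{6} = 0  so sig = ⟨2 | 0⟩
  • {1,2}:  v_{1} + v_{2} = v_{6}  so sig = ⟨2 | 1⟩
  • {3,7}:  v_{3} + v_{7} = v_{8}  so sig = ⟨2 | 1⟩
  • {6,8}:  v_{6} + v_{8} = v_{7}  so sig = ⟨2 | 1⟩
  • {7,9}:  v_{7} + v_{9} = v_{5}  so sig = ⟨2 | 1⟩
  • {1,3}:  v_{1} + v_{3} = v_{4} + v_{5}  so sig = ⟨2 | 1 1⟩
  • {3,5}:  v_{3} + v_{5} = v_{8} + v_{9}  so sig = ⟨2 | 1 1⟩
  • {1,8}:  v_{1} + v_{8} = v_{4} + v_{5} + v_{7}  so sig = ⟨2 | 1 1 1⟩
  • {2,4,5}:  v_{2} + v_{4} + v_{5} = 0  so sig = ⟨3 | 0⟩
  • {4,5,6}:  v_{4} + v_{5} + v_{6} = v_{1}  so sig = ⟨3 | 1⟩
  • {2,4,8,9}:  v_{2} + v_{4} + v_{8} + v_{9} = v_{3}  so sig = ⟨4 | 1⟩

Sorted signature multiset PRS(X):
    ⟨2 | 0⟩
    ⟨2 | 1⟩
    ⟨2 | 1⟩
    ⟨2 | 1⟩
    ⟨2 | 1⟩
    ⟨2 | 1 1⟩
    ⟨2 | 1 1⟩
    ⟨2 | 1 1 1⟩
    ⟨3 | 0⟩
    ⟨3 | 1⟩
    ⟨4 | 1⟩


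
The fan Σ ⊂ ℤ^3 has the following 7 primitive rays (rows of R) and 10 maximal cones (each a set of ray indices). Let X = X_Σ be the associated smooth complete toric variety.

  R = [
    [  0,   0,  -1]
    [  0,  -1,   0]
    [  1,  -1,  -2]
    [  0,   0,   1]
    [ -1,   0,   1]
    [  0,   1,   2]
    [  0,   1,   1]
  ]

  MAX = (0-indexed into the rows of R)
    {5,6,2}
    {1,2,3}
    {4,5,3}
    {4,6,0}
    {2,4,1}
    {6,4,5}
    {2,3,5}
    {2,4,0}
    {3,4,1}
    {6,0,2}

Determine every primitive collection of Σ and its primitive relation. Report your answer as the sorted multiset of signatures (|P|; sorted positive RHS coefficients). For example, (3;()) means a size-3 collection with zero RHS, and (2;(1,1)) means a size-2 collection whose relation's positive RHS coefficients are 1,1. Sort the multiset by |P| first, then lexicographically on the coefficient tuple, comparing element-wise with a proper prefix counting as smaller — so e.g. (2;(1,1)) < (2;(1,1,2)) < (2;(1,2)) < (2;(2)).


Σ has 9 primitive collections:

  {0,3}:  v_{0} + v_{3} = 0  so sig = (2;())
  {0,5}:  v_{0} + v_{5} = v_{6}  so sig = (2;(1))
  {1,6}:  v_{1} + v_{6} = v_{3}  so sig = (2;(1))
  {3,6}:  v_{3} + v_{6} = v_{5}  so sig = (2;(1))
  {0,1}:  v_{0} + v_{1} = v_{2} + v_{4}  so sig = (2;(1,1))
  {1,5}:  v_{1} + v_{5} = 2·v_{3}  so sig = (2;(2))
  {2,4,6}:  v_{2} + v_{4} + v_{6} = 0  so sig = (3;())
  {2,3,4}:  v_{2} + v_{3} + v_{4} = v_{1}  so sig = (3;(1))
  {2,4,5}:  v_{2} + v_{4} + v_{5} = v_{3}  so sig = (3;(1))

Sorted signature multiset PRS(X):
[(2;()), (2;(1)), (2;(1)), (2;(1)), (2;(1,1)), (2;(2)), (3;()), (3;(1)), (3;(1))]


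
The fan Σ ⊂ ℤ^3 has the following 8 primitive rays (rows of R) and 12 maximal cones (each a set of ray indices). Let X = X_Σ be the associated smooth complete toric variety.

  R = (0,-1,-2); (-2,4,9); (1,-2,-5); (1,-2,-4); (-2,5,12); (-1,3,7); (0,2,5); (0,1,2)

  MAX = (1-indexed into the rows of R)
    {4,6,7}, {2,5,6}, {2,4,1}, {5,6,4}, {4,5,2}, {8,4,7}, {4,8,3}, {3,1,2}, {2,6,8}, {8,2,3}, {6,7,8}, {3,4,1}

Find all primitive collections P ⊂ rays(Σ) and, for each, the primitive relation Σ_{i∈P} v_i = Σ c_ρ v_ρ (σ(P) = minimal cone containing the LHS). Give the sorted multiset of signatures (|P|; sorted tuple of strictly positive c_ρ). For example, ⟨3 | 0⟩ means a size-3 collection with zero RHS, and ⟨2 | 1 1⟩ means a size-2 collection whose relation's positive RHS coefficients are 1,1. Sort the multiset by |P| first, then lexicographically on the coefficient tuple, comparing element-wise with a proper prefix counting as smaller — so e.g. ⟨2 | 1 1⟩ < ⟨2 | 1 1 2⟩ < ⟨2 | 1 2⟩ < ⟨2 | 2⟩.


Primitive collections (14):

  P = {1,8}:  v_{1} + v_{8} = 0  →  sig = ⟨2 | 0⟩
  P = {3,5}:  v_{3} + v_{5} = v_{6}  →  sig = ⟨2 | 1⟩
  P = {3,6}:  v_{3} + v_{6} = v_{8}  →  sig = ⟨2 | 1⟩
  P = {1,6}:  v_{1} + v_{6} = v_{2} + v_{4}  →  sig = ⟨2 | 1 1⟩
  P = {1,7}:  v_{1} + v_{7} = v_{4} + v_{6}  →  sig = ⟨2 | 1 1⟩
  P = {3,7}:  v_{3} + v_{7} = v_{4} + 2·v_{8}  →  sig = ⟨2 | 1 2⟩
  P = {5,7}:  v_{5} + v_{7} = v_{4} + 3·v_{6}  →  sig = ⟨2 | 1 3⟩
  P = {2,7}:  v_{2} + v_{7} = 2·v_{6}  →  sig = ⟨2 | 2⟩
  P = {5,8}:  v_{5} + v_{8} = 2·v_{6}  →  sig = ⟨2 | 2⟩
  P = {1,5}:  v_{1} + v_{5} = 2·v_{2} + 2·v_{4}  →  sig = ⟨2 | 2 2⟩
  P = {2,3,4}:  v_{2} + v_{3} + v_{4} = 0  →  sig = ⟨3 | 0⟩
  P = {2,4,6}:  v_{2} + v_{4} + v_{6} = v_{5}  →  sig = ⟨3 | 1⟩
  P = {2,4,8}:  v_{2} + v_{4} + v_{8} = v_{6}  →  sig = ⟨3 | 1⟩
  P = {4,6,8}:  v_{4} + v_{6} + v_{8} = v_{7}  →  sig = ⟨3 | 1⟩

Signatures (|P|; sorted positive RHS coefficients), sorted:
    ⟨2 | 0⟩
    ⟨2 | 1⟩
    ⟨2 | 1⟩
    ⟨2 | 1 1⟩
    ⟨2 | 1 1⟩
    ⟨2 | 1 2⟩
    ⟨2 | 1 3⟩
    ⟨2 | 2⟩
    ⟨2 | 2⟩
    ⟨2 | 2 2⟩
    ⟨3 | 0⟩
    ⟨3 | 1⟩
    ⟨3 | 1⟩
    ⟨3 | 1⟩


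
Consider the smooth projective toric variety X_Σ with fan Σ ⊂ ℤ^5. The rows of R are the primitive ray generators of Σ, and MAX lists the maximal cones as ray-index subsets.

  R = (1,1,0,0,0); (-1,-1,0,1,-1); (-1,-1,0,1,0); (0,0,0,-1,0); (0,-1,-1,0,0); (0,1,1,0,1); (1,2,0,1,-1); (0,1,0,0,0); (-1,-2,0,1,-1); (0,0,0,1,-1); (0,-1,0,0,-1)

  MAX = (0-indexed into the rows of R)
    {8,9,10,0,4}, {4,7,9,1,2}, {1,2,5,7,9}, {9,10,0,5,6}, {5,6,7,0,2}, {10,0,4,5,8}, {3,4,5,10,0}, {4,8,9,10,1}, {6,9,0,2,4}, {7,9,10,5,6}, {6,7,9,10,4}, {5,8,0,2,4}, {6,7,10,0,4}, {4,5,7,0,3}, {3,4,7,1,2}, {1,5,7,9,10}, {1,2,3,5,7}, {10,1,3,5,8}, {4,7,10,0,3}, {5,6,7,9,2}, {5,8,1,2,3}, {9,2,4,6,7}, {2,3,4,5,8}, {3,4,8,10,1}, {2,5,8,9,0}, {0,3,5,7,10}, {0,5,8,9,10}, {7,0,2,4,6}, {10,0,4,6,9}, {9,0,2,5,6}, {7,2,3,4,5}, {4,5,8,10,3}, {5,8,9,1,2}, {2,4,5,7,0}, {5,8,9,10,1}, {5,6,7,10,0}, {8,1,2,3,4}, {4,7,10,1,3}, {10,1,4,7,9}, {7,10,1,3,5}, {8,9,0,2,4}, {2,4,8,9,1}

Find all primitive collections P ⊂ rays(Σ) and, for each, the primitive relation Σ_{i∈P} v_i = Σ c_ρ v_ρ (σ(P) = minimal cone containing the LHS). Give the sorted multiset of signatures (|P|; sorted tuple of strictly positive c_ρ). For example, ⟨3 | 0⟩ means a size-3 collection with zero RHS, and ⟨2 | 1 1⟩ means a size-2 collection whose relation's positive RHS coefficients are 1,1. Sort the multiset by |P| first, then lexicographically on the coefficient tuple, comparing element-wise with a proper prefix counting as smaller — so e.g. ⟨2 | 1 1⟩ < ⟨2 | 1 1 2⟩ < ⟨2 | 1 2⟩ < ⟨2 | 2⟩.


14 minimal non-faces of Δ(Σ) (on 11 rays):

  P={0,1}:  v_{0} + v_{1} = v_{9}  ⇒ sig = ⟨2 | 1⟩
  P={2,10}:  v_{2} + v_{10} = v_{8}  ⇒ sig = ⟨2 | 1⟩
  P={7,8}:  v_{7} + v_{8} = v_{1}  ⇒ sig = ⟨2 | 1⟩
  P={3,9}:  v_{3} + v_{9} = v_{7} + v_{10}  ⇒ sig = ⟨2 | 1 1⟩
  P={3,6}:  v_{3} + v_{6} = v_{0} + 2·v_{7} + v_{10}  ⇒ sig = ⟨2 | 1 1 2⟩
  P={1,6}:  v_{1} + v_{6} = v_{7} + 2·v_{9}  ⇒ sig = ⟨2 | 1 2⟩
  P={6,8}:  v_{6} + v_{8} = 2·v_{9}  ⇒ sig = ⟨2 | 2⟩
  P={0,2,3}:  v_{0} + v_{2} + v_{3} = 0  ⇒ sig = ⟨3 | 0⟩
  P={0,3,8}:  v_{0} + v_{3} + v_{8} = v_{10}  ⇒ sig = ⟨3 | 1⟩
  P={0,7,9}:  v_{0} + v_{7} + v_{9} = v_{6}  ⇒ sig = ⟨3 | 1⟩
  P={1,4,5}:  v_{1} + v_{4} + v_{5} = v_{2}  ⇒ sig = ⟨3 | 1⟩
  P={4,5,9}:  v_{4} + v_{5} + v_{9} = v_{0} + v_{2}  ⇒ sig = ⟨3 | 1 1⟩
  P={4,5,6}:  v_{4} + v_{5} + v_{6} = 2·v_{0} + v_{2} + v_{7}  ⇒ sig = ⟨3 | 1 1 2⟩
  P={4,5,7,10}:  v_{4} + v_{5} + v_{7} + v_{10} = 0  ⇒ sig = ⟨4 | 0⟩

Signatures (|P|; sorted positive RHS coefficients), sorted:
{ ⟨2 | 1⟩ ×3,  ⟨2 | 1 1⟩,  ⟨2 | 1 1 2⟩,  ⟨2 | 1 2⟩,  ⟨2 | 2⟩,  ⟨3 | 0⟩,  ⟨3 | 1⟩ ×3,  ⟨3 | 1 1⟩,  ⟨3 | 1 1 2⟩,  ⟨4 | 0⟩ }


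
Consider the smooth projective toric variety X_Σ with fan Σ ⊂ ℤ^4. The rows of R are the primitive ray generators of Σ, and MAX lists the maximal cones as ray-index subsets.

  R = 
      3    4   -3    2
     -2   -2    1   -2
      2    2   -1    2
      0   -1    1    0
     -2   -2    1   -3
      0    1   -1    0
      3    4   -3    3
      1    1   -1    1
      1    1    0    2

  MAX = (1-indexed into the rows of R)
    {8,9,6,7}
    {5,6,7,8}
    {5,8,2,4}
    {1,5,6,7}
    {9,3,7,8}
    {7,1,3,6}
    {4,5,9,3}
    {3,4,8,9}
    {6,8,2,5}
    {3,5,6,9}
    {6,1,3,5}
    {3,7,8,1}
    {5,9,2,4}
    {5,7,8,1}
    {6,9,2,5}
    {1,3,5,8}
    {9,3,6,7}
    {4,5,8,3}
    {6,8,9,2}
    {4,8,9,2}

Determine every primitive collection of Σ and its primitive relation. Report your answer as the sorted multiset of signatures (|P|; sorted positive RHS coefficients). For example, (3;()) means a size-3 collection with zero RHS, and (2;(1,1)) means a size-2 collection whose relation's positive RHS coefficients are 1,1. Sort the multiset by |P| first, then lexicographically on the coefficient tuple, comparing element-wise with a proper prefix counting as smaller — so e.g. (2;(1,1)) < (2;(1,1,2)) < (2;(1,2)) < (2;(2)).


12 collections generate NE(X_Σ); each relation:

  {2,3}:  v_{2} + v_{3} = 0  →  sig = (2;())
  {4,6}:  v_{4} + v_{6} = 0  →  sig = (2;())
  {1,2}:  v_{1} + v_{2} = v_{5} + v_{7}  →  sig = (2;(1,1))
  {2,7}:  v_{2} + v_{7} = v_{6} + v_{8}  →  sig = (2;(1,1))
  {4,7}:  v_{4} + v_{7} = v_{3} + v_{8}  →  sig = (2;(1,1))
  {1,4}:  v_{1} + v_{4} = 2·v_{3} + v_{5} + v_{8}  →  sig = (2;(1,1,2))
  {1,9}:  v_{1} + v_{9} = 2·v_{3} + v_{6}  →  sig = (2;(1,2))
  {5,8,9}:  v_{5} + v_{8} + v_{9} = 0  →  sig = (3;())
  {3,5,7}:  v_{3} + v_{5} + v_{7} = v_{1}  →  sig = (3;(1))
  {3,6,8}:  v_{3} + v_{6} + v_{8} = v_{7}  →  sig = (3;(1))
  {5,7,9}:  v_{5} + v_{7} + v_{9} = v_{3} + v_{6}  →  sig = (3;(1,1))
  {1,6,8}:  v_{1} + v_{6} + v_{8} = v_{5} + 2·v_{7}  →  sig = (3;(1,2))

so the primitive-relation signature multiset is
{ (2;()) ×2,  (2;(1,1)) ×3,  (2;(1,1,2)),  (2;(1,2)),  (3;()),  (3;(1)) ×2,  (3;(1,1)),  (3;(1,2)) }


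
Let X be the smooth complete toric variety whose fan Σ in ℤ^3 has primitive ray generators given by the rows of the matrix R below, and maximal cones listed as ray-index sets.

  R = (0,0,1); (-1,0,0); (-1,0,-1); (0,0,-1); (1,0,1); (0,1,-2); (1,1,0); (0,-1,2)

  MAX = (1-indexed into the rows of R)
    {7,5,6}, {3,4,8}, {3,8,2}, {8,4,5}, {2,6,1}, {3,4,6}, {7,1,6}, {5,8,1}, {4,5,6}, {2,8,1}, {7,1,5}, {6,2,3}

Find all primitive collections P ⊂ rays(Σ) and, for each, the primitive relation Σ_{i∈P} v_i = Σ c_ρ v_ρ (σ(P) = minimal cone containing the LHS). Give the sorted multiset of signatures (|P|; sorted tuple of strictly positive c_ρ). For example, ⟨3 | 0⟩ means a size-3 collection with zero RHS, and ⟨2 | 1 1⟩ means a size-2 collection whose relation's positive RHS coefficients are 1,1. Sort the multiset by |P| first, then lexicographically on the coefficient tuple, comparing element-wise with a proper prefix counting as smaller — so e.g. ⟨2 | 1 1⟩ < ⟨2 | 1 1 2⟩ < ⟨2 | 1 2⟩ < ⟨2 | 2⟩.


The 11 primitive collections of Σ (r=8, n=3):

  • {1,4}:  v_{1} + v_{4} = 0  ⟹  sig = ⟨2 | 0⟩
  • {3,5}:  v_{3} + v_{5} = 0  ⟹  sig = ⟨2 | 0⟩
  • {6,8}:  v_{6} + v_{8} = 0  ⟹  sig = ⟨2 | 0⟩
  • {1,3}:  v_{1} + v_{3} = v_{2}  ⟹  sig = ⟨2 | 1⟩
  • {2,4}:  v_{2} + v_{4} = v_{3}  ⟹  sig = ⟨2 | 1⟩
  • {2,5}:  v_{2} + v_{5} = v_{1}  ⟹  sig = ⟨2 | 1⟩
  • {3,7}:  v_{3} + v_{7} = v_{1} + v_{6}  ⟹  sig = ⟨2 | 1 1⟩
  • {4,7}:  v_{4} + v_{7} = v_{5} + v_{6}  ⟹  sig = ⟨2 | 1 1⟩
  • {7,8}:  v_{7} + v_{8} = v_{1} + v_{5}  ⟹  sig = ⟨2 | 1 1⟩
  • {2,7}:  v_{2} + v_{7} = 2·v_{1} + v_{6}  ⟹  sig = ⟨2 | 1 2⟩
  • {1,5,6}:  v_{1} + v_{5} + v_{6} = v_{7}  ⟹  sig = ⟨3 | 1⟩

Hence PRS(X_Σ) =
{ ⟨2 | 0⟩ ×3,  ⟨2 | 1⟩ ×3,  ⟨2 | 1 1⟩ ×3,  ⟨2 | 1 2⟩,  ⟨3 | 1⟩ }


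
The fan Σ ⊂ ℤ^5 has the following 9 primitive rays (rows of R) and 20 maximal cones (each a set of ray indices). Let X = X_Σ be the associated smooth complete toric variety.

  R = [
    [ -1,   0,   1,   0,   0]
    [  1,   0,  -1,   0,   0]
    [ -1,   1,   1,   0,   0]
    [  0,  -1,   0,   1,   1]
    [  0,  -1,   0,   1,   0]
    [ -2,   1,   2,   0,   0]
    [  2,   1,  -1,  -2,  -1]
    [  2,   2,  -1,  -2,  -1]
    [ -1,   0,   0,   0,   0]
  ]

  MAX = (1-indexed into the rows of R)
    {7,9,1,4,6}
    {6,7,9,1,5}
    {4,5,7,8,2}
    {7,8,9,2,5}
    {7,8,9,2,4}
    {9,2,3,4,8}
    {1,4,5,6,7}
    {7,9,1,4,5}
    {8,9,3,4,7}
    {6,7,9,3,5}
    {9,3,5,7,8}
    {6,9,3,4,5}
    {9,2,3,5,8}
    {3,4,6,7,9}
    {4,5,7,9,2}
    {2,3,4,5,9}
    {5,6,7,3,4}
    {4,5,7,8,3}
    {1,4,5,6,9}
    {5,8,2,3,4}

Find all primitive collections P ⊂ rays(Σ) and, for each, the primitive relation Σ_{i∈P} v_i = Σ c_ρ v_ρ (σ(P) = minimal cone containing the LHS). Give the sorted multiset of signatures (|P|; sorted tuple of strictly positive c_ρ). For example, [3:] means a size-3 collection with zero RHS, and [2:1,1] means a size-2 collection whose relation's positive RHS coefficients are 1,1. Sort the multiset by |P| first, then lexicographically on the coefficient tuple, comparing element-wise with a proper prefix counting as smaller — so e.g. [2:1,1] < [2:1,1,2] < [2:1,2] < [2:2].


|primitive collections| = 9. Relations:

  P={1,2}:  v_{1} + v_{2} = 0  ⇒ sig = [2:]
  P={1,3}:  v_{1} + v_{3} = v_{6}  ⇒ sig = [2:1]
  P={2,6}:  v_{2} + v_{6} = v_{3}  ⇒ sig = [2:1]
  P={1,8}:  v_{1} + v_{8} = v_{3} + v_{7}  ⇒ sig = [2:1,1]
  P={6,8}:  v_{6} + v_{8} = 2·v_{3} + v_{7}  ⇒ sig = [2:1,2]
  P={2,3,7}:  v_{2} + v_{3} + v_{7} = v_{8}  ⇒ sig = [3:1]
  P={4,5,8,9}:  v_{4} + v_{5} + v_{8} + v_{9} = v_{2}  ⇒ sig = [4:1]
  P={3,4,5,7,9}:  v_{3} + v_{4} + v_{5} + v_{7} + v_{9} = 0  ⇒ sig = [5:]
  P={4,5,6,7,9}:  v_{4} + v_{5} + v_{6} + v_{7} + v_{9} = v_{1}  ⇒ sig = [5:1]

Hence PRS(X_Σ) =
{ [2:],  [2:1] ×2,  [2:1,1],  [2:1,2],  [3:1],  [4:1],  [5:],  [5:1] }


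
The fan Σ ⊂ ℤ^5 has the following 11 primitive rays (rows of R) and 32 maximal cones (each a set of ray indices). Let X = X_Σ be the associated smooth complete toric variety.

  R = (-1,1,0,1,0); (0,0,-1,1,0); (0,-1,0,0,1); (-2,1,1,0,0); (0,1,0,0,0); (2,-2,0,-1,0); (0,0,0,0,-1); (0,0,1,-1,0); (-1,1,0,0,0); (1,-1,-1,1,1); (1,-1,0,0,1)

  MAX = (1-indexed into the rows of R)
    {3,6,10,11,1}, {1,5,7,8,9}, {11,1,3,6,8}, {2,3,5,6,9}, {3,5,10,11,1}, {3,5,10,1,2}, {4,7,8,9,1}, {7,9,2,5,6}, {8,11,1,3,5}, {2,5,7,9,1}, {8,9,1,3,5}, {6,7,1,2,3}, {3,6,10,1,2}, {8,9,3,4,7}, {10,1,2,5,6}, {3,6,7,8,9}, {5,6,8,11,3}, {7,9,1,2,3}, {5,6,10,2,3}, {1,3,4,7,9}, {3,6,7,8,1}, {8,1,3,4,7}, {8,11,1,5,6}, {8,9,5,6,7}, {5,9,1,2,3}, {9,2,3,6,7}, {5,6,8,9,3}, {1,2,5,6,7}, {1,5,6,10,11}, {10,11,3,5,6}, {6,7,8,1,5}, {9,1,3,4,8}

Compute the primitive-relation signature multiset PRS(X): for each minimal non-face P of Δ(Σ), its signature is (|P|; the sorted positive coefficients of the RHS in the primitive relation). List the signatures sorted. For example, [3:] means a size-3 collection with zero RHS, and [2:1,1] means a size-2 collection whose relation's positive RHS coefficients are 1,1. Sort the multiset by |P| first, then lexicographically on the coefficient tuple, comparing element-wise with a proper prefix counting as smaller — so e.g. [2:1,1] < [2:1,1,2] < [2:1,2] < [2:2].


Minimal non-faces — 16 found among 11 rays, 32 max cones:

  {2,8}:  v_{2} + v_{8} = 0  ⇒ sig = [2:]
  {2,11}:  v_{2} + v_{11} = v_{10}  ⇒ sig = [2:1]
  {8,10}:  v_{8} + v_{10} = v_{11}  ⇒ sig = [2:1]
  {4,10}:  v_{4} + v_{10} = v_{1} + v_{3}  ⇒ sig = [2:1,1]
  {7,11}:  v_{7} + v_{11} = v_{1} + v_{6}  ⇒ sig = [2:1,1]
  {9,11}:  v_{9} + v_{11} = v_{3} + v_{5}  ⇒ sig = [2:1,1]
  {4,5}:  v_{4} + v_{5} = v_{1} + v_{8} + v_{9}  ⇒ sig = [2:1,1,1]
  {4,6}:  v_{4} + v_{6} = v_{3} + v_{7} + v_{8}  ⇒ sig = [2:1,1,1]
  {4,11}:  v_{4} + v_{11} = v_{1} + v_{3} + v_{8}  ⇒ sig = [2:1,1,1]
  {7,10}:  v_{7} + v_{10} = v_{1} + v_{2} + v_{6}  ⇒ sig = [2:1,1,1]
  {9,10}:  v_{9} + v_{10} = v_{2} + v_{3} + v_{5}  ⇒ sig = [2:1,1,1]
  {2,4}:  v_{2} + v_{4} = v_{1} + v_{3} + v_{7} + v_{9}  ⇒ sig = [2:1,1,1,1]
  {1,6,9}:  v_{1} + v_{6} + v_{9} = 0  ⇒ sig = [3:]
  {3,5,7}:  v_{3} + v_{5} + v_{7} = 0  ⇒ sig = [3:]
  {1,3,5,6}:  v_{1} + v_{3} + v_{5} + v_{6} = v_{11}  ⇒ sig = [4:1]
  {1,3,7,8,9}:  v_{1} + v_{3} + v_{7} + v_{8} + v_{9} = v_{4}  ⇒ sig = [5:1]

Signatures (|P|; sorted positive RHS coefficients), sorted:
    |P|=2: 12 collections, coeffs (), (1), (1), (1,1), (1,1), (1,1), (1,1,1), (1,1,1), (1,1,1), (1,1,1), (1,1,1), (1,1,1,1)
    |P|=3: 2 collections, coeffs (), ()
    |P|=4: 1 collection, coeffs (1)
    |P|=5: 1 collection, coeffs (1)


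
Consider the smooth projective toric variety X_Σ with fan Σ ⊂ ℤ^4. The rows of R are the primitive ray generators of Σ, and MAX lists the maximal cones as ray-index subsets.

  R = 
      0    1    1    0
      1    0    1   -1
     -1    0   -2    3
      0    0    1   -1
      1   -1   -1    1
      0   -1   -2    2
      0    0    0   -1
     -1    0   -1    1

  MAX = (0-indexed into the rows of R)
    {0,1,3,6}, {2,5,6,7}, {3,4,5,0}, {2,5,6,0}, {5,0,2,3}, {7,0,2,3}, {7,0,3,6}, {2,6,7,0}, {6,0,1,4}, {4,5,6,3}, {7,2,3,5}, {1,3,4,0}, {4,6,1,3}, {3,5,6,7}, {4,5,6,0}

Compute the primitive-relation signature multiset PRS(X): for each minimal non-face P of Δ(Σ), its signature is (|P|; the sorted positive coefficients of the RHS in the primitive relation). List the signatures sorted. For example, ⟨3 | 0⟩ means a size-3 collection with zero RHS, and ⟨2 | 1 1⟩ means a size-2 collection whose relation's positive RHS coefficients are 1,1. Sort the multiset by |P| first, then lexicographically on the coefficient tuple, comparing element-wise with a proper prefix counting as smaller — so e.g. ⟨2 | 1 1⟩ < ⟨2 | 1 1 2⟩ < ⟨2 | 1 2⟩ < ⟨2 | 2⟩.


Σ has 9 primitive collections:

  {1,7}:  v_{1} + v_{7} = 0  ⇒ sig = ⟨2 | 0⟩
  {1,5}:  v_{1} + v_{5} = v_{4}  ⇒ sig = ⟨2 | 1⟩
  {4,7}:  v_{4} + v_{7} = v_{5}  ⇒ sig = ⟨2 | 1⟩
  {1,2}:  v_{1} + v_{2} = v_{0} + v_{5}  ⇒ sig = ⟨2 | 1 1⟩
  {2,4}:  v_{2} + v_{4} = v_{0} + 2·v_{5}  ⇒ sig = ⟨2 | 1 2⟩
  {0,5,7}:  v_{0} + v_{5} + v_{7} = v_{2}  ⇒ sig = ⟨3 | 1⟩
  {2,3,6}:  v_{2} + v_{3} + v_{6} = v_{7}  ⇒ sig = ⟨3 | 1⟩
  {0,3,5,6}:  v_{0} + v_{3} + v_{5} + v_{6} = 0  ⇒ sig = ⟨4 | 0⟩
  {0,3,4,6}:  v_{0} + v_{3} + v_{4} + v_{6} = v_{1}  ⇒ sig = ⟨4 | 1⟩

Signatures (|P|; sorted positive RHS coefficients), sorted:
    ⟨2 | 0⟩
    ⟨2 | 1⟩
    ⟨2 | 1⟩
    ⟨2 | 1 1⟩
    ⟨2 | 1 2⟩
    ⟨3 | 1⟩
    ⟨3 | 1⟩
    ⟨4 | 0⟩
    ⟨4 | 1⟩


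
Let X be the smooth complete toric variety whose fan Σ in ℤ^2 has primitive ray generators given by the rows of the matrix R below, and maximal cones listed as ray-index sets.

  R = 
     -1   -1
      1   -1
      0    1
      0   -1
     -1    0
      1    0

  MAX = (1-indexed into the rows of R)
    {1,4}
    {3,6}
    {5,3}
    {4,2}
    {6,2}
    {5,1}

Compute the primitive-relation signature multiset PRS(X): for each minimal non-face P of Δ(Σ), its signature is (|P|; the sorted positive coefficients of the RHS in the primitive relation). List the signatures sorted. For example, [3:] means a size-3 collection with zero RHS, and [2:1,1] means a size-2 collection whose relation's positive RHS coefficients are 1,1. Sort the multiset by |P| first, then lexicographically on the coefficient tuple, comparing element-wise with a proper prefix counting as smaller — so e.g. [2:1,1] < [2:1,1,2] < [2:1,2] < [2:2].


Primitive collections (9):

  P = {3,4}:  v_{3} + v_{4} = 0  ⇒ sig = [2:]
  P = {5,6}:  v_{5} + v_{6} = 0  ⇒ sig = [2:]
  P = {1,3}:  v_{1} + v_{3} = v_{5}  ⇒ sig = [2:1]
  P = {1,6}:  v_{1} + v_{6} = v_{4}  ⇒ sig = [2:1]
  P = {2,3}:  v_{2} + v_{3} = v_{6}  ⇒ sig = [2:1]
  P = {2,5}:  v_{2} + v_{5} = v_{4}  ⇒ sig = [2:1]
  P = {4,5}:  v_{4} + v_{5} = v_{1}  ⇒ sig = [2:1]
  P = {4,6}:  v_{4} + v_{6} = v_{2}  ⇒ sig = [2:1]
  P = {1,2}:  v_{1} + v_{2} = 2·v_{4}  ⇒ sig = [2:2]

so the primitive-relation signature multiset is
    |P|=2: 9 collections, coeffs (), (), (1), (1), (1), (1), (1), (1), (2)


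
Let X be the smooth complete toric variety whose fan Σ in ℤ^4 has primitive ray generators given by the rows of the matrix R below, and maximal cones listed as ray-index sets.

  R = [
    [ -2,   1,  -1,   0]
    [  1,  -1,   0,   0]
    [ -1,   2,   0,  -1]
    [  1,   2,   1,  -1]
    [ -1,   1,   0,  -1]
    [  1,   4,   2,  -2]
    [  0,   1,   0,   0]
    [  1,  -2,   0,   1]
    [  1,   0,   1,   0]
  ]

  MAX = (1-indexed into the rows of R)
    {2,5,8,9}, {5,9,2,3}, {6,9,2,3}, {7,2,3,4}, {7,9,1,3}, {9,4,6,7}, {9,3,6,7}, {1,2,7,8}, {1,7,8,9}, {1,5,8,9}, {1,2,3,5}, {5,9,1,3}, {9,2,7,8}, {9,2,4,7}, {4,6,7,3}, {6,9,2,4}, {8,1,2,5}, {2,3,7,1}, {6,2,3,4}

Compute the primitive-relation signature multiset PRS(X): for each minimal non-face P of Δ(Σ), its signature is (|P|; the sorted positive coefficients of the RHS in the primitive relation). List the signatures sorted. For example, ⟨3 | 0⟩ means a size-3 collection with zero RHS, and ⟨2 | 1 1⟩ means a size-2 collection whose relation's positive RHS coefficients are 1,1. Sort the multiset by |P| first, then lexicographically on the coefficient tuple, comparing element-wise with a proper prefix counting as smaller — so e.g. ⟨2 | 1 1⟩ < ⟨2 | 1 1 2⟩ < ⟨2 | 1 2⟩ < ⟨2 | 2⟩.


12 minimal non-faces of Δ(Σ) (on 9 rays):

  {3,8}:  v_{3} + v_{8} = 0  ⟹  sig = ⟨2 | 0⟩
  {5,7}:  v_{5} + v_{7} = v_{3}  ⟹  sig = ⟨2 | 1⟩
  {1,4}:  v_{1} + v_{4} = v_{3} + v_{7}  ⟹  sig = ⟨2 | 1 1⟩
  {6,8}:  v_{6} + v_{8} = v_{4} + v_{9}  ⟹  sig = ⟨2 | 1 1⟩
  {4,8}:  v_{4} + v_{8} = v_{2} + v_{7} + v_{9}  ⟹  sig = ⟨2 | 1 1 1⟩
  {1,6}:  v_{1} + v_{6} = 2·v_{3} + v_{7} + v_{9}  ⟹  sig = ⟨2 | 1 1 2⟩
  {4,5}:  v_{4} + v_{5} = v_{2} + 2·v_{3} + v_{9}  ⟹  sig = ⟨2 | 1 1 2⟩
  {5,6}:  v_{5} + v_{6} = v_{2} + 3·v_{3} + 2·v_{9}  ⟹  sig = ⟨2 | 1 2 3⟩
  {1,2,9}:  v_{1} + v_{2} + v_{9} = 0  ⟹  sig = ⟨3 | 0⟩
  {3,4,9}:  v_{3} + v_{4} + v_{9} = v_{6}  ⟹  sig = ⟨3 | 1⟩
  {2,6,7}:  v_{2} + v_{6} + v_{7} = 2·v_{4}  ⟹  sig = ⟨3 | 2⟩
  {2,3,7,9}:  v_{2} + v_{3} + v_{7} + v_{9} = v_{4}  ⟹  sig = ⟨4 | 1⟩

Signatures (|P|; sorted positive RHS coefficients), sorted:
    ⟨2 | 0⟩
    ⟨2 | 1⟩
    ⟨2 | 1 1⟩
    ⟨2 | 1 1⟩
    ⟨2 | 1 1 1⟩
    ⟨2 | 1 1 2⟩
    ⟨2 | 1 1 2⟩
    ⟨2 | 1 2 3⟩
    ⟨3 | 0⟩
    ⟨3 | 1⟩
    ⟨3 | 2⟩
    ⟨4 | 1⟩


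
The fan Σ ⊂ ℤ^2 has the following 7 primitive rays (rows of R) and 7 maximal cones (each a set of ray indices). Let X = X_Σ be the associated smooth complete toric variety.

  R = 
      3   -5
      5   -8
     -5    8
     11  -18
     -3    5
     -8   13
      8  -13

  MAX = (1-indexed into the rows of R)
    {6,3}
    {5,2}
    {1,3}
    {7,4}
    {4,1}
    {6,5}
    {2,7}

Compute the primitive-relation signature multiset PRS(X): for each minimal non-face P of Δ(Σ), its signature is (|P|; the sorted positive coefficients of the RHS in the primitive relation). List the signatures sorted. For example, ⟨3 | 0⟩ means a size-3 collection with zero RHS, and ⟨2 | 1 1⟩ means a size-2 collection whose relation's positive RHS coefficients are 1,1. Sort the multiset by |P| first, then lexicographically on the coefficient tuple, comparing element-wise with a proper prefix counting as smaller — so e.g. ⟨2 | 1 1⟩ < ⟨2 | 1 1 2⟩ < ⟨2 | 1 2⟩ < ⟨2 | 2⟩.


14 minimal non-faces of Δ(Σ) (on 7 rays):

  P = {1,5}:  v_{1} + v_{5} = 0  →  sig = ⟨2 | 0⟩
  P = {2,3}:  v_{2} + v_{3} = 0  →  sig = ⟨2 | 0⟩
  P = {6,7}:  v_{6} + v_{7} = 0  →  sig = ⟨2 | 0⟩
  P = {1,2}:  v_{1} + v_{2} = v_{7}  →  sig = ⟨2 | 1⟩
  P = {1,6}:  v_{1} + v_{6} = v_{3}  →  sig = ⟨2 | 1⟩
  P = {1,7}:  v_{1} + v_{7} = v_{4}  →  sig = ⟨2 | 1⟩
  P = {2,6}:  v_{2} + v_{6} = v_{5}  →  sig = ⟨2 | 1⟩
  P = {3,5}:  v_{3} + v_{5} = v_{6}  →  sig = ⟨2 | 1⟩
  P = {3,7}:  v_{3} + v_{7} = v_{1}  →  sig = ⟨2 | 1⟩
  P = {4,5}:  v_{4} + v_{5} = v_{7}  →  sig = ⟨2 | 1⟩
  P = {4,6}:  v_{4} + v_{6} = v_{1}  →  sig = ⟨2 | 1⟩
  P = {5,7}:  v_{5} + v_{7} = v_{2}  →  sig = ⟨2 | 1⟩
  P = {2,4}:  v_{2} + v_{4} = 2·v_{7}  →  sig = ⟨2 | 2⟩
  P = {3,4}:  v_{3} + v_{4} = 2·v_{1}  →  sig = ⟨2 | 2⟩

Hence PRS(X_Σ) =
    |P|=2: 14 collections, coeffs (), (), (), (1), (1), (1), (1), (1), (1), (1), (1), (1), (2), (2)


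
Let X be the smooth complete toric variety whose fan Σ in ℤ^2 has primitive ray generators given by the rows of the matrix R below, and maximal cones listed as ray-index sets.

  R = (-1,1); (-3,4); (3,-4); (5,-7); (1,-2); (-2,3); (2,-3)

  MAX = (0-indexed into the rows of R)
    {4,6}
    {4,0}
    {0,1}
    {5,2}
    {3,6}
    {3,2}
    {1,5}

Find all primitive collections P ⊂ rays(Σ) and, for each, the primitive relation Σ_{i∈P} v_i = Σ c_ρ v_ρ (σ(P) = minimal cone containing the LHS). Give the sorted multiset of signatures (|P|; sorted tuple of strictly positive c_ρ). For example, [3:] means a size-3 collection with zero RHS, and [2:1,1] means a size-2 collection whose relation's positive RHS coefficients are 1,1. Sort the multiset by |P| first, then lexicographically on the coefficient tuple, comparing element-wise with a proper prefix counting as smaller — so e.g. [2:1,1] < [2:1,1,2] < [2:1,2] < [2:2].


Δ(Σ) — 7 vertices, 14 min non-faces:

  • {1,2}:  v_{1} + v_{2} = 0  so sig = [2:]
  • {5,6}:  v_{5} + v_{6} = 0  so sig = [2:]
  • {0,2}:  v_{0} + v_{2} = v_{6}  so sig = [2:1]
  • {0,5}:  v_{0} + v_{5} = v_{1}  so sig = [2:1]
  • {0,6}:  v_{0} + v_{6} = v_{4}  so sig = [2:1]
  • {1,3}:  v_{1} + v_{3} = v_{6}  so sig = [2:1]
  • {1,6}:  v_{1} + v_{6} = v_{0}  so sig = [2:1]
  • {2,6}:  v_{2} + v_{6} = v_{3}  so sig = [2:1]
  • {3,5}:  v_{3} + v_{5} = v_{2}  so sig = [2:1]
  • {4,5}:  v_{4} + v_{5} = v_{0}  so sig = [2:1]
  • {0,3}:  v_{0} + v_{3} = 2·v_{6}  so sig = [2:2]
  • {1,4}:  v_{1} + v_{4} = 2·v_{0}  so sig = [2:2]
  • {2,4}:  v_{2} + v_{4} = 2·v_{6}  so sig = [2:2]
  • {3,4}:  v_{3} + v_{4} = 3·v_{6}  so sig = [2:3]

so the primitive-relation signature multiset is
[[2:], [2:], [2:1], [2:1], [2:1], [2:1], [2:1], [2:1], [2:1], [2:1], [2:2], [2:2], [2:2], [2:3]]


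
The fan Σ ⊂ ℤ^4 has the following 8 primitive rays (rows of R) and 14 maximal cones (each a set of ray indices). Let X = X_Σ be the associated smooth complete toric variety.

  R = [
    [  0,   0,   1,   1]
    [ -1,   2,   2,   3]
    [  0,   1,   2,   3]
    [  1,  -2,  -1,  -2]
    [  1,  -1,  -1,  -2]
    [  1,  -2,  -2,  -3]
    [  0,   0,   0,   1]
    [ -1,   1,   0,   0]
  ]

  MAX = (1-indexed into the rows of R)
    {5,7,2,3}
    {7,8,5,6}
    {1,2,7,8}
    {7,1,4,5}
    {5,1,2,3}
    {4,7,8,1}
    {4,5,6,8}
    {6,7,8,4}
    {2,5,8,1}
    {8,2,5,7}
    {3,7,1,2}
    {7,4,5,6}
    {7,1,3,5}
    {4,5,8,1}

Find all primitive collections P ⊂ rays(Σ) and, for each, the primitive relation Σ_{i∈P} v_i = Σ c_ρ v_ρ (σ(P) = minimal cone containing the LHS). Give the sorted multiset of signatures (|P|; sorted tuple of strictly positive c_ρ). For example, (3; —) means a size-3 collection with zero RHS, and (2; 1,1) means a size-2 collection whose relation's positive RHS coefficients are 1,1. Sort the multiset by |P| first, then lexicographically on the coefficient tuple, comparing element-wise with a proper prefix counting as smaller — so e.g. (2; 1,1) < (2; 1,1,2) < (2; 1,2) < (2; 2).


9 minimal non-faces of Δ(Σ) (on 8 rays):

  P = {2,6}:  v_{2} + v_{6} = 0  so sig = (2; —)
  P = {1,6}:  v_{1} + v_{6} = v_{4}  so sig = (2; 1)
  P = {2,4}:  v_{2} + v_{4} = v_{1}  so sig = (2; 1)
  P = {3,8}:  v_{3} + v_{8} = v_{2}  so sig = (2; 1)
  P = {3,6}:  v_{3} + v_{6} = v_{1} + v_{5} + v_{7}  so sig = (2; 1,1,1)
  P = {3,4}:  v_{3} + v_{4} = 2·v_{1} + v_{5} + v_{7}  so sig = (2; 1,1,2)
  P = {1,5,7,8}:  v_{1} + v_{5} + v_{7} + v_{8} = 0  so sig = (4; —)
  P = {1,2,5,7}:  v_{1} + v_{2} + v_{5} + v_{7} = v_{3}  so sig = (4; 1)
  P = {4,5,7,8}:  v_{4} + v_{5} + v_{7} + v_{8} = v_{6}  so sig = (4; 1)

Sorted signature multiset PRS(X):
    (2; —)
    (2; 1)
    (2; 1)
    (2; 1)
    (2; 1,1,1)
    (2; 1,1,2)
    (4; —)
    (4; 1)
    (4; 1)


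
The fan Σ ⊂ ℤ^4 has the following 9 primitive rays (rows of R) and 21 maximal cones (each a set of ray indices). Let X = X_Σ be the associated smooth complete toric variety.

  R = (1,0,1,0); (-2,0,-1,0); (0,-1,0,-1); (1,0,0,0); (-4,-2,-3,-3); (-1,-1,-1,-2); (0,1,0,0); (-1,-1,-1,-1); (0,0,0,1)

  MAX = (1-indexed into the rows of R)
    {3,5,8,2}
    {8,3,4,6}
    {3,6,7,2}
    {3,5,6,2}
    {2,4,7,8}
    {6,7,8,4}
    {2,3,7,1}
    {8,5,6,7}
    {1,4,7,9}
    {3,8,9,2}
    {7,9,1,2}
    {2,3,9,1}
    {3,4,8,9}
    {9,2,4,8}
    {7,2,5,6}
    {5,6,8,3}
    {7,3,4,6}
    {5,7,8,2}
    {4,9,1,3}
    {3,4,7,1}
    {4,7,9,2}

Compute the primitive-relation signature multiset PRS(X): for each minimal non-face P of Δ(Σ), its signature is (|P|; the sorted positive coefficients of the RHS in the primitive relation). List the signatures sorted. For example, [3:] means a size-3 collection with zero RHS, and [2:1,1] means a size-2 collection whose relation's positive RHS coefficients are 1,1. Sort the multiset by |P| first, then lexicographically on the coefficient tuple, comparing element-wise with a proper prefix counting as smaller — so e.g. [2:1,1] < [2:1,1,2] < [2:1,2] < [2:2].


14 minimal non-faces of Δ(Σ) (on 9 rays):

  • {1,8}:  v_{1} + v_{8} = v_{3}  ⇒ sig = [2:1]
  • {6,9}:  v_{6} + v_{9} = v_{8}  ⇒ sig = [2:1]
  • {1,5}:  v_{1} + v_{5} = v_{2} + v_{3} + v_{6}  ⇒ sig = [2:1,1,1]
  • {1,6}:  v_{1} + v_{6} = 2·v_{3} + v_{7}  ⇒ sig = [2:1,2]
  • {5,9}:  v_{5} + v_{9} = v_{2} + 2·v_{8}  ⇒ sig = [2:1,2]
  • {4,5}:  v_{4} + v_{5} = v_{7} + 3·v_{8}  ⇒ sig = [2:1,3]
  • {1,2,4}:  v_{1} + v_{2} + v_{4} = 0  ⇒ sig = [3:]
  • {3,7,9}:  v_{3} + v_{7} + v_{9} = 0  ⇒ sig = [3:]
  • {2,3,4}:  v_{2} + v_{3} + v_{4} = v_{8}  ⇒ sig = [3:1]
  • {2,6,8}:  v_{2} + v_{6} + v_{8} = v_{5}  ⇒ sig = [3:1]
  • {3,7,8}:  v_{3} + v_{7} + v_{8} = v_{6}  ⇒ sig = [3:1]
  • {7,8,9}:  v_{7} + v_{8} + v_{9} = v_{2} + v_{4}  ⇒ sig = [3:1,1]
  • {2,4,6}:  v_{2} + v_{4} + v_{6} = v_{7} + 2·v_{8}  ⇒ sig = [3:1,2]
  • {3,5,7}:  v_{3} + v_{5} + v_{7} = v_{2} + 2·v_{6}  ⇒ sig = [3:1,2]

so the primitive-relation signature multiset is
{ [2:1] ×2,  [2:1,1,1],  [2:1,2] ×2,  [2:1,3],  [3:] ×2,  [3:1] ×3,  [3:1,1],  [3:1,2] ×2 }


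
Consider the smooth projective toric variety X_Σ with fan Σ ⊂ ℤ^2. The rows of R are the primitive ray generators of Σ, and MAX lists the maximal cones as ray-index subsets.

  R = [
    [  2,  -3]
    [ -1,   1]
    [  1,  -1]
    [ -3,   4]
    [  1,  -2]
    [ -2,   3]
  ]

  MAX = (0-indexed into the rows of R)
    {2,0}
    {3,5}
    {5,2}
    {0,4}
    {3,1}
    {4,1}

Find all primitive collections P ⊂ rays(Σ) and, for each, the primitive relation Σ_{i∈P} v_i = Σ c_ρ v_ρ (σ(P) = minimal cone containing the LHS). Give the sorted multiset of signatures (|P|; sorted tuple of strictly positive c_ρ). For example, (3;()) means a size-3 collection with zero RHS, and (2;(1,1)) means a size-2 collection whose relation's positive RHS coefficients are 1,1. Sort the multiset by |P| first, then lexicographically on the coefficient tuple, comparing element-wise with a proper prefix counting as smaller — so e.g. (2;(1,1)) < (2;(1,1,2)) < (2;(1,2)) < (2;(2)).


|primitive collections| = 9. Relations:

  P={0,5}:  v_{0} + v_{5} = 0 ; sig = (2;())
  P={1,2}:  v_{1} + v_{2} = 0 ; sig = (2;())
  P={0,1}:  v_{0} + v_{1} = v_{4} ; sig = (2;(1))
  P={0,3}:  v_{0} + v_{3} = v_{1} ; sig = (2;(1))
  P={1,5}:  v_{1} + v_{5} = v_{3} ; sig = (2;(1))
  P={2,3}:  v_{2} + v_{3} = v_{5} ; sig = (2;(1))
  P={2,4}:  v_{2} + v_{4} = v_{0} ; sig = (2;(1))
  P={4,5}:  v_{4} + v_{5} = v_{1} ; sig = (2;(1))
  P={3,4}:  v_{3} + v_{4} = 2·v_{1} ; sig = (2;(2))

Sorted signature multiset PRS(X):
    (2;())
    (2;())
    (2;(1))
    (2;(1))
    (2;(1))
    (2;(1))
    (2;(1))
    (2;(1))
    (2;(2))


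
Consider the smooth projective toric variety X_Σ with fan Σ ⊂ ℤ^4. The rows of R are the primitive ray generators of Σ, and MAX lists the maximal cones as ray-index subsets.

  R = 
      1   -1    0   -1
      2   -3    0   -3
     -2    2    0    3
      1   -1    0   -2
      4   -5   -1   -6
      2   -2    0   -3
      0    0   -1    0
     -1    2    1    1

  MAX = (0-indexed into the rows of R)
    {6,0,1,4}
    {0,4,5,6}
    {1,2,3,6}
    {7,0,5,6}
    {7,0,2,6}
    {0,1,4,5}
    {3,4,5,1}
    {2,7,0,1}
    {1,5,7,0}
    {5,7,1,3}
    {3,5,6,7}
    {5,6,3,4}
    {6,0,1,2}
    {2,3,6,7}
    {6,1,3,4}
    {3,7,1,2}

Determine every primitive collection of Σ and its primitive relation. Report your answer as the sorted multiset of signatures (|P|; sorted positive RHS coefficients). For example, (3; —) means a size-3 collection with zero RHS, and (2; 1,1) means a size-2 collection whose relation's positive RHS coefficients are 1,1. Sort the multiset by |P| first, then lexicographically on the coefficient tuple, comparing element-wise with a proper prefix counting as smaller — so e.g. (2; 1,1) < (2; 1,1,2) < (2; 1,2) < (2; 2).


Σ has 6 primitive collections:

  • {2,5}:  v_{2} + v_{5} = 0  ⟹  sig = (2; —)
  • {0,3}:  v_{0} + v_{3} = v_{5}  ⟹  sig = (2; 1)
  • {2,4}:  v_{2} + v_{4} = v_{1} + v_{6}  ⟹  sig = (2; 1,1)
  • {4,7}:  v_{4} + v_{7} = v_{3} + v_{5}  ⟹  sig = (2; 1,1)
  • {1,5,6}:  v_{1} + v_{5} + v_{6} = v_{4}  ⟹  sig = (3; 1)
  • {1,6,7}:  v_{1} + v_{6} + v_{7} = v_{3}  ⟹  sig = (3; 1)

Signatures (|P|; sorted positive RHS coefficients), sorted:
[(2; —), (2; 1), (2; 1,1), (2; 1,1), (3; 1), (3; 1)]
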